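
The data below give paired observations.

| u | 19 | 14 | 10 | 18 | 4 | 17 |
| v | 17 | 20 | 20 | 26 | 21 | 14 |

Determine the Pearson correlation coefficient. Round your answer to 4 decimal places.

-0.1696

n = 6, Σu = 82, Σv = 118, Σu² = 1286, Σv² = 2402, Σuv = 1593
nΣuv − ΣuΣv = 9558 − 9676 = -118
nΣu² − (Σu)² = 7716 − 6724 = 992; nΣv² − (Σv)² = 14412 − 13924 = 488
r = -118 / √(992 × 488) = -118 / 695.7701 ≈ -0.1696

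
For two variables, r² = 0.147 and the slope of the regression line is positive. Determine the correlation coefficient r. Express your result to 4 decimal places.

0.3834

|r| = √0.147 = 0.3834
The association is positive, so r = 0.3834.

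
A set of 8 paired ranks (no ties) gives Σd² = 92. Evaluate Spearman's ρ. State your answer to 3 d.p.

-0.095

ρ = 1 − 6Σd² / [n(n²−1)] = 1 − 6×92 / (8×63)
  = 1 − 552/504 = 1 − 1.0952 ≈ -0.095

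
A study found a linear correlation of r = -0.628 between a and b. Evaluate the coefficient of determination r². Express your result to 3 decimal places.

r² = (-0.628)² = 0.394

0.394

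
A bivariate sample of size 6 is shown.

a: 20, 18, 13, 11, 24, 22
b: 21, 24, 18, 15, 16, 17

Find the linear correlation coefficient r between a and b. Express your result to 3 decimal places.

n = 6, Σa = 108, Σb = 111, Σa² = 2074, Σb² = 2111, Σab = 2009
nΣab − ΣaΣb = 12054 − 11988 = 66
nΣa² − (Σa)² = 12444 − 11664 = 780; nΣb² − (Σb)² = 12666 − 12321 = 345
r = 66 / √(780 × 345) = 66 / 518.7485 ≈ 0.127

0.127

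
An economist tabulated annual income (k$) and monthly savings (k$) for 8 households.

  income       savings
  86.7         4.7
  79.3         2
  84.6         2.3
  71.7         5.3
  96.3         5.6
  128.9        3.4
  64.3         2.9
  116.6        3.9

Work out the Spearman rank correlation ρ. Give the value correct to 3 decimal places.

Rank income: 5, 3, 4, 2, 6, 8, 1, 7
Rank savings: 6, 1, 2, 7, 8, 4, 3, 5
d = rank(income) − rank(savings): -1, 2, 2, -5, -2, 4, -2, 2; Σd² = 62
ρ = 1 − 6Σd² / [n(n²−1)] = 1 − 6×62 / (8×63) = 1 − 372/504 ≈ 0.262

0.262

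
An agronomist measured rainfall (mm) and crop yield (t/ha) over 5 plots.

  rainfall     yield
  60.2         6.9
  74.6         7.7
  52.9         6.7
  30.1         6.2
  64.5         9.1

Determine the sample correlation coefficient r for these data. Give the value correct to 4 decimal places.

0.6792

n = 5, Σx = 282.3, Σy = 36.6, Σx² = 17053.87, Σy² = 273.04, Σxy = 2117.8
nΣxy − ΣxΣy = 10589 − 10332.18 = 256.82
nΣx² − (Σx)² = 85269.35 − 79693.29 = 5576.06; nΣy² − (Σy)² = 1365.2 − 1339.56 = 25.64
r = 256.82 / √(5576.06 × 25.64) = 256.82 / 378.1140 ≈ 0.6792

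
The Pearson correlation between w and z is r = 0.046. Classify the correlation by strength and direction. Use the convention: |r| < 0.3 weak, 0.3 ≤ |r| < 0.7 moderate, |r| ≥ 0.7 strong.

r = 0.046 > 0 so the relationship is positive.
|r| = 0.046, which falls in the weak range.

weak positive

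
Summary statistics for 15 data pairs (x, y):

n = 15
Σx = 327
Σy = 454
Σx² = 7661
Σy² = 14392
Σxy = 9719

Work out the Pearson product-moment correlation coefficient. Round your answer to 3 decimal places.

r = (nΣxy − ΣxΣy) / √[(nΣx² − (Σx)²)(nΣy² − (Σy)²)]
Numerator: 15×9719 − 327×454 = -2673
Denominator: √[(114915 − 106929)(215880 − 206116)] = √[7986 × 9764] = 8830.3626
r = -2673 / 8830.3626 ≈ -0.303

-0.303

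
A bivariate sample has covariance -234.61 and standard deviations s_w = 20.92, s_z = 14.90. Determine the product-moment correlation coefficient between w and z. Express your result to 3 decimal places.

r = Cov(w,z) / (s_w · s_z) = -234.61 / (20.92 × 14.90)
  = -234.61 / 311.7080 ≈ -0.753

-0.753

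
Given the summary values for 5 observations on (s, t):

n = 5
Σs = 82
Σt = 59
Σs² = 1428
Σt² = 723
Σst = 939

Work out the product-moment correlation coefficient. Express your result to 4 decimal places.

-0.6057

r = (nΣst − ΣsΣt) / √[(nΣs² − (Σs)²)(nΣt² − (Σt)²)]
Numerator: 5×939 − 82×59 = -143
Denominator: √[(7140 − 6724)(3615 − 3481)] = √[416 × 134] = 236.1017
r = -143 / 236.1017 ≈ -0.6057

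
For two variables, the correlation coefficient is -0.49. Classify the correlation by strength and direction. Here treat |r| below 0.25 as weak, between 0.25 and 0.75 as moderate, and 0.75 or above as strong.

moderate negative

r = -0.49 < 0 so the relationship is negative.
|r| = 0.49, which falls in the moderate range.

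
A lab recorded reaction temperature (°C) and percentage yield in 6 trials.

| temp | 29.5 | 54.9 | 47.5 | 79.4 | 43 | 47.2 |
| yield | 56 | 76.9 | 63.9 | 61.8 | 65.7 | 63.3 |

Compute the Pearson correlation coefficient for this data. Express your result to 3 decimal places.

0.267

n = 6, Σx = 301.5, Σy = 387.6, Σx² = 16521.71, Σy² = 25275.44, Σxy = 19628.84
nΣxy − ΣxΣy = 117773.04 − 116861.4 = 911.64
nΣx² − (Σx)² = 99130.26 − 90902.25 = 8228.01; nΣy² − (Σy)² = 151652.64 − 150233.76 = 1418.88
r = 911.64 / √(8228.01 × 1418.88) = 911.64 / 3416.8054 ≈ 0.267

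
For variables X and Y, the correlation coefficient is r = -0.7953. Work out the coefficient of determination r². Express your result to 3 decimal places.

r² = (-0.7953)² = 0.633

0.633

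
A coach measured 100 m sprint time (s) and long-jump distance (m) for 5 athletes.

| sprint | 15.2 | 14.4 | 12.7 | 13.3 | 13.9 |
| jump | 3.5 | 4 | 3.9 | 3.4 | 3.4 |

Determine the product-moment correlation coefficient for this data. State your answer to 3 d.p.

-0.153

n = 5, Σx = 69.5, Σy = 18.2, Σx² = 969.79, Σy² = 66.58, Σxy = 252.81
nΣxy − ΣxΣy = 1264.05 − 1264.9 = -0.85
nΣx² − (Σx)² = 4848.95 − 4830.25 = 18.7; nΣy² − (Σy)² = 332.9 − 331.24 = 1.66
r = -0.85 / √(18.7 × 1.66) = -0.85 / 5.5715 ≈ -0.153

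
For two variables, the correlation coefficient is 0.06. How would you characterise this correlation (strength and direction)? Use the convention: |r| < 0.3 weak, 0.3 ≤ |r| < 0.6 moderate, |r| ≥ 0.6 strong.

r = 0.06 > 0 so the relationship is positive.
|r| = 0.06, which falls in the weak range.

weak positive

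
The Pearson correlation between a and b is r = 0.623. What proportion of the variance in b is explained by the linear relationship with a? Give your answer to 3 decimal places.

0.388

r² = (0.623)² = 0.388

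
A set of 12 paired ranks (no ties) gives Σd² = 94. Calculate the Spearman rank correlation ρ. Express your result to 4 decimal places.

0.6713

ρ = 1 − 6Σd² / [n(n²−1)] = 1 − 6×94 / (12×143)
  = 1 − 564/1716 = 1 − 0.32867 ≈ 0.6713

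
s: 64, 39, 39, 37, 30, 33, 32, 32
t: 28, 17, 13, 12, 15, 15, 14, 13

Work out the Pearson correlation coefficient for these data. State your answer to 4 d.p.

0.9068

n = 8, Σs = 306, Σt = 127, Σs² = 12544, Σt² = 2201, Σst = 5215
nΣst − ΣsΣt = 41720 − 38862 = 2858
nΣs² − (Σs)² = 100352 − 93636 = 6716; nΣt² − (Σt)² = 17608 − 16129 = 1479
r = 2858 / √(6716 × 1479) = 2858 / 3151.6605 ≈ 0.9068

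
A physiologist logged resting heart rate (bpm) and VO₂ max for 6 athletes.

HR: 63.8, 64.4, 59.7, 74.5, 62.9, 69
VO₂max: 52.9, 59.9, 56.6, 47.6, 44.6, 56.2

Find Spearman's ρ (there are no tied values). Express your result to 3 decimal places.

-0.086

Rank HR: 3, 4, 1, 6, 2, 5
Rank VO₂max: 3, 6, 5, 2, 1, 4
d = rank(HR) − rank(VO₂max): 0, -2, -4, 4, 1, 1; Σd² = 38
ρ = 1 − 6Σd² / [n(n²−1)] = 1 − 6×38 / (6×35) = 1 − 228/210 ≈ -0.086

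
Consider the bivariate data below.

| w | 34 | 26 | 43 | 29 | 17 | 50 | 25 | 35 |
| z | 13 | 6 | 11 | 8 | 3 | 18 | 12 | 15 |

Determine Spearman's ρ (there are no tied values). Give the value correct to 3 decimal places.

Rank w: 5, 3, 7, 4, 1, 8, 2, 6
Rank z: 6, 2, 4, 3, 1, 8, 5, 7
d = rank(w) − rank(z): -1, 1, 3, 1, 0, 0, -3, -1; Σd² = 22
ρ = 1 − 6Σd² / [n(n²−1)] = 1 − 6×22 / (8×63) = 1 − 132/504 ≈ 0.738

0.738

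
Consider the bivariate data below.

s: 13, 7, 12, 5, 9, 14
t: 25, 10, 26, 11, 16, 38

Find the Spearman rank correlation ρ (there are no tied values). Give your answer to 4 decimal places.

0.8857

Rank s: 5, 2, 4, 1, 3, 6
Rank t: 4, 1, 5, 2, 3, 6
d = rank(s) − rank(t): 1, 1, -1, -1, 0, 0; Σd² = 4
ρ = 1 − 6Σd² / [n(n²−1)] = 1 − 6×4 / (6×35) = 1 − 24/210 ≈ 0.8857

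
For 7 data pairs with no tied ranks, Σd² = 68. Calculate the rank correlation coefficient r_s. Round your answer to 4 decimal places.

ρ = 1 − 6Σd² / [n(n²−1)] = 1 − 6×68 / (7×48)
  = 1 − 408/336 = 1 − 1.21429 ≈ -0.2143

-0.2143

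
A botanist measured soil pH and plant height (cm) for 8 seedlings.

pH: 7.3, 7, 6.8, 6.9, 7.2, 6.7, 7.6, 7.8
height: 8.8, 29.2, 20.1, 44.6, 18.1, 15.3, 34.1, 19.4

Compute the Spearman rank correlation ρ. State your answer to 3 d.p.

0.000

Rank pH: 6, 4, 2, 3, 5, 1, 7, 8
Rank height: 1, 6, 5, 8, 3, 2, 7, 4
d = rank(pH) − rank(height): 5, -2, -3, -5, 2, -1, 0, 4; Σd² = 84
ρ = 1 − 6Σd² / [n(n²−1)] = 1 − 6×84 / (8×63) = 1 − 504/504 ≈ 0.000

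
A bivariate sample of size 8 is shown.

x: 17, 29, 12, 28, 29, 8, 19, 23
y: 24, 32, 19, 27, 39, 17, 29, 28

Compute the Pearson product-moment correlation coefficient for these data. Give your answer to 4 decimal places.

n = 8, Σx = 165, Σy = 215, Σx² = 3853, Σy² = 6125, Σxy = 4782
nΣxy − ΣxΣy = 38256 − 35475 = 2781
nΣx² − (Σx)² = 30824 − 27225 = 3599; nΣy² − (Σy)² = 49000 − 46225 = 2775
r = 2781 / √(3599 × 2775) = 2781 / 3160.2571 ≈ 0.8800

0.8800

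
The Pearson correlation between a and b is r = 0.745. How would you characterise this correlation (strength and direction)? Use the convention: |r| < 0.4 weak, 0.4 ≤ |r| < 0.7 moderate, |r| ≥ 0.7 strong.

strong positive

r = 0.745 > 0 so the relationship is positive.
|r| = 0.745, which falls in the strong range.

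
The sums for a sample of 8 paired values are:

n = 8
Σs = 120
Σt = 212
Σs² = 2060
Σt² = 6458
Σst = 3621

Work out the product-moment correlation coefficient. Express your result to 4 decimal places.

0.9437

r = (nΣst − ΣsΣt) / √[(nΣs² − (Σs)²)(nΣt² − (Σt)²)]
Numerator: 8×3621 − 120×212 = 3528
Denominator: √[(16480 − 14400)(51664 − 44944)] = √[2080 × 6720] = 3738.6629
r = 3528 / 3738.6629 ≈ 0.9437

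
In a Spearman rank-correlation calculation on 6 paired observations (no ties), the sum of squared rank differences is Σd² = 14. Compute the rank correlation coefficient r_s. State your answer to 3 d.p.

0.600

ρ = 1 − 6Σd² / [n(n²−1)] = 1 − 6×14 / (6×35)
  = 1 − 84/210 = 1 − 0.4000 ≈ 0.600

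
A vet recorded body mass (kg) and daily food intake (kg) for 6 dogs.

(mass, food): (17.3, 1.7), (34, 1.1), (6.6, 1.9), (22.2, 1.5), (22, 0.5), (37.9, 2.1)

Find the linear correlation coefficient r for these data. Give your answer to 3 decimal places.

n = 6, Σx = 140, Σy = 8.8, Σx² = 3912.1, Σy² = 14.62, Σxy = 203.24
nΣxy − ΣxΣy = 1219.44 − 1232 = -12.56
nΣx² − (Σx)² = 23472.6 − 19600 = 3872.6; nΣy² − (Σy)² = 87.72 − 77.44 = 10.28
r = -12.56 / √(3872.6 × 10.28) = -12.56 / 199.5253 ≈ -0.063

-0.063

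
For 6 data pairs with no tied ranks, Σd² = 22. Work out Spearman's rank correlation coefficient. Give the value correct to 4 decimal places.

0.3714

ρ = 1 − 6Σd² / [n(n²−1)] = 1 − 6×22 / (6×35)
  = 1 − 132/210 = 1 − 0.62857 ≈ 0.3714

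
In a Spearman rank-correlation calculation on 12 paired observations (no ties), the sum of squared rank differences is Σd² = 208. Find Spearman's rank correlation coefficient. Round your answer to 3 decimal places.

ρ = 1 − 6Σd² / [n(n²−1)] = 1 − 6×208 / (12×143)
  = 1 − 1248/1716 = 1 − 0.7273 ≈ 0.273

0.273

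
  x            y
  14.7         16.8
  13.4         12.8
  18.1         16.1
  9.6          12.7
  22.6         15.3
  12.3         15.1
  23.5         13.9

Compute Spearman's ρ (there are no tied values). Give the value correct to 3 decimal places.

0.429

Rank x: 4, 3, 5, 1, 6, 2, 7
Rank y: 7, 2, 6, 1, 5, 4, 3
d = rank(x) − rank(y): -3, 1, -1, 0, 1, -2, 4; Σd² = 32
ρ = 1 − 6Σd² / [n(n²−1)] = 1 − 6×32 / (7×48) = 1 − 192/336 ≈ 0.429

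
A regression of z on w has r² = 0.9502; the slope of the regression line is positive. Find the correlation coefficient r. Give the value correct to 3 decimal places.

0.975

|r| = √0.9502 = 0.975
The association is positive, so r = 0.975.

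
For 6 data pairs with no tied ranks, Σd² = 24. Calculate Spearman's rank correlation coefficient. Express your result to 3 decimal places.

0.314

ρ = 1 − 6Σd² / [n(n²−1)] = 1 − 6×24 / (6×35)
  = 1 − 144/210 = 1 − 0.6857 ≈ 0.314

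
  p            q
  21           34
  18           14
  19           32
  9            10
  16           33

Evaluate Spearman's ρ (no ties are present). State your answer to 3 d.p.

0.700

Rank p: 5, 3, 4, 1, 2
Rank q: 5, 2, 3, 1, 4
d = rank(p) − rank(q): 0, 1, 1, 0, -2; Σd² = 6
ρ = 1 − 6Σd² / [n(n²−1)] = 1 − 6×6 / (5×24) = 1 − 36/120 ≈ 0.700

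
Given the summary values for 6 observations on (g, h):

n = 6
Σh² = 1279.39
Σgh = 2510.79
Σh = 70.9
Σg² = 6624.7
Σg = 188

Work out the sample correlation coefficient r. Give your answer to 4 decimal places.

r = (nΣgh − ΣgΣh) / √[(nΣg² − (Σg)²)(nΣh² − (Σh)²)]
Numerator: 6×2510.79 − 188×70.9 = 1735.54
Denominator: √[(39748.2 − 35344)(7676.34 − 5026.81)] = √[4404.2 × 2649.53] = 3416.0006
r = 1735.54 / 3416.0006 ≈ 0.5081

0.5081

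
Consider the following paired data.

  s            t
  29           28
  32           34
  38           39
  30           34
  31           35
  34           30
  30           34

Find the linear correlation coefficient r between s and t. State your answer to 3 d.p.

n = 7, Σs = 224, Σt = 234, Σs² = 7226, Σt² = 7898, Σst = 7527
nΣst − ΣsΣt = 52689 − 52416 = 273
nΣs² − (Σs)² = 50582 − 50176 = 406; nΣt² − (Σt)² = 55286 − 54756 = 530
r = 273 / √(406 × 530) = 273 / 463.8750 ≈ 0.589

0.589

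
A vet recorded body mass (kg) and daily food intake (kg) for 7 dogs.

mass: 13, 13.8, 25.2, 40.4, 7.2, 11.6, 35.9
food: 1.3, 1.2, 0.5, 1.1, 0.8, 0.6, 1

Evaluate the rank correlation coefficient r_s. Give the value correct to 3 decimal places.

0.143

Rank mass: 3, 4, 5, 7, 1, 2, 6
Rank food: 7, 6, 1, 5, 3, 2, 4
d = rank(mass) − rank(food): -4, -2, 4, 2, -2, 0, 2; Σd² = 48
ρ = 1 − 6Σd² / [n(n²−1)] = 1 − 6×48 / (7×48) = 1 − 288/336 ≈ 0.143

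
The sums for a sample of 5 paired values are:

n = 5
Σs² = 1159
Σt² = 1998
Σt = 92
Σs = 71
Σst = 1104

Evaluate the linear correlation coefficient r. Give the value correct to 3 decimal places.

-0.943

r = (nΣst − ΣsΣt) / √[(nΣs² − (Σs)²)(nΣt² − (Σt)²)]
Numerator: 5×1104 − 71×92 = -1012
Denominator: √[(5795 − 5041)(9990 − 8464)] = √[754 × 1526] = 1072.6621
r = -1012 / 1072.6621 ≈ -0.943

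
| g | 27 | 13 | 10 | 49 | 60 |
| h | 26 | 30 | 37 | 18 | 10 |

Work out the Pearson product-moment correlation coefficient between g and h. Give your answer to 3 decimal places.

-0.977

n = 5, Σg = 159, Σh = 121, Σg² = 6999, Σh² = 3369, Σgh = 2944
nΣgh − ΣgΣh = 14720 − 19239 = -4519
nΣg² − (Σg)² = 34995 − 25281 = 9714; nΣh² − (Σh)² = 16845 − 14641 = 2204
r = -4519 / √(9714 × 2204) = -4519 / 4627.0569 ≈ -0.977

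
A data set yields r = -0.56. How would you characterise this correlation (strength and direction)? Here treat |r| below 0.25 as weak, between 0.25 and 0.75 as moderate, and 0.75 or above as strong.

r = -0.56 < 0 so the relationship is negative.
|r| = 0.56, which falls in the moderate range.

moderate negative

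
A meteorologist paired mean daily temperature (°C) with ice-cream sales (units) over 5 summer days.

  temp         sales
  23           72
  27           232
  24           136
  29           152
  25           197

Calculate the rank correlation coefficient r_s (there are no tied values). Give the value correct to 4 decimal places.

0.7000

Rank temp: 1, 4, 2, 5, 3
Rank sales: 1, 5, 2, 3, 4
d = rank(temp) − rank(sales): 0, -1, 0, 2, -1; Σd² = 6
ρ = 1 − 6Σd² / [n(n²−1)] = 1 − 6×6 / (5×24) = 1 − 36/120 ≈ 0.7000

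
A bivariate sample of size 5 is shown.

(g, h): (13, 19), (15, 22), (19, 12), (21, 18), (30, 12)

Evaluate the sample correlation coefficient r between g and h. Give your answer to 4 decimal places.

n = 5, Σg = 98, Σh = 83, Σg² = 2096, Σh² = 1457, Σgh = 1543
nΣgh − ΣgΣh = 7715 − 8134 = -419
nΣg² − (Σg)² = 10480 − 9604 = 876; nΣh² − (Σh)² = 7285 − 6889 = 396
r = -419 / √(876 × 396) = -419 / 588.9788 ≈ -0.7114

-0.7114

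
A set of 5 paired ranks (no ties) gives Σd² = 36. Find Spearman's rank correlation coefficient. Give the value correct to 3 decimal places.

-0.800

ρ = 1 − 6Σd² / [n(n²−1)] = 1 − 6×36 / (5×24)
  = 1 − 216/120 = 1 − 1.8000 ≈ -0.800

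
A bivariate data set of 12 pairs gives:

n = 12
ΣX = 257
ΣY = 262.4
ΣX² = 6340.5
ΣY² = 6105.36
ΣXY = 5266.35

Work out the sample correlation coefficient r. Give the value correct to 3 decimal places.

-0.637

r = (nΣXY − ΣXΣY) / √[(nΣX² − (ΣX)²)(nΣY² − (ΣY)²)]
Numerator: 12×5266.35 − 257×262.4 = -4240.6
Denominator: √[(76086 − 66049)(73264.32 − 68853.76)] = √[10037 × 4410.56] = 6653.4796
r = -4240.6 / 6653.4796 ≈ -0.637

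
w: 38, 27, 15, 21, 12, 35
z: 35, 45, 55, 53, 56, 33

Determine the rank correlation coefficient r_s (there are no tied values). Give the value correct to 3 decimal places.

-0.943

Rank w: 6, 4, 2, 3, 1, 5
Rank z: 2, 3, 5, 4, 6, 1
d = rank(w) − rank(z): 4, 1, -3, -1, -5, 4; Σd² = 68
ρ = 1 − 6Σd² / [n(n²−1)] = 1 − 6×68 / (6×35) = 1 − 408/210 ≈ -0.943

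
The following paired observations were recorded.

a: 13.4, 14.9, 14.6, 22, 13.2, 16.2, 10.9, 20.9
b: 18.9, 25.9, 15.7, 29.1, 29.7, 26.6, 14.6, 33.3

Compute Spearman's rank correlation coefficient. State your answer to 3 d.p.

Rank a: 3, 5, 4, 8, 2, 6, 1, 7
Rank b: 3, 4, 2, 6, 7, 5, 1, 8
d = rank(a) − rank(b): 0, 1, 2, 2, -5, 1, 0, -1; Σd² = 36
ρ = 1 − 6Σd² / [n(n²−1)] = 1 − 6×36 / (8×63) = 1 − 216/504 ≈ 0.571

0.571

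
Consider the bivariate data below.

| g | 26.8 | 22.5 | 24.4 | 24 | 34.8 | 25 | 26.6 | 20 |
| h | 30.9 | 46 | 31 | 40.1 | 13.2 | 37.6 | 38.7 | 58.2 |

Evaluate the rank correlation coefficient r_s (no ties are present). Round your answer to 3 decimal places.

Rank g: 7, 2, 4, 3, 8, 5, 6, 1
Rank h: 2, 7, 3, 6, 1, 4, 5, 8
d = rank(g) − rank(h): 5, -5, 1, -3, 7, 1, 1, -7; Σd² = 160
ρ = 1 − 6Σd² / [n(n²−1)] = 1 − 6×160 / (8×63) = 1 − 960/504 ≈ -0.905

-0.905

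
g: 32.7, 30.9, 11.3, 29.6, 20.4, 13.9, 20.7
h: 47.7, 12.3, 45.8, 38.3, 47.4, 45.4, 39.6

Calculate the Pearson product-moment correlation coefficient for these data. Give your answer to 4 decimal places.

-0.4563

n = 7, Σg = 159.5, Σh = 276.5, Σg² = 4065.81, Σh² = 11867.19, Σgh = 6008.82
nΣgh − ΣgΣh = 42061.74 − 44101.75 = -2040.01
nΣg² − (Σg)² = 28460.67 − 25440.25 = 3020.42; nΣh² − (Σh)² = 83070.33 − 76452.25 = 6618.08
r = -2040.01 / √(3020.42 × 6618.08) = -2040.01 / 4470.9486 ≈ -0.4563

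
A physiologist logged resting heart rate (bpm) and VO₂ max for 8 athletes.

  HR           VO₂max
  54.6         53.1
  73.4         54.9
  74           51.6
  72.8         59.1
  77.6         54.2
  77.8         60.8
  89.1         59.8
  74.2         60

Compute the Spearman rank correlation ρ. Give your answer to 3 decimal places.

Rank HR: 1, 3, 4, 2, 6, 7, 8, 5
Rank VO₂max: 2, 4, 1, 5, 3, 8, 6, 7
d = rank(HR) − rank(VO₂max): -1, -1, 3, -3, 3, -1, 2, -2; Σd² = 38
ρ = 1 − 6Σd² / [n(n²−1)] = 1 − 6×38 / (8×63) = 1 − 228/504 ≈ 0.548

0.548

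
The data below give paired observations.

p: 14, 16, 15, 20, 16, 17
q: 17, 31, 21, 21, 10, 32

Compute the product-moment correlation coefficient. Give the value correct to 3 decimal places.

0.196

n = 6, Σp = 98, Σq = 132, Σp² = 1622, Σq² = 3256, Σpq = 2173
nΣpq − ΣpΣq = 13038 − 12936 = 102
nΣp² − (Σp)² = 9732 − 9604 = 128; nΣq² − (Σq)² = 19536 − 17424 = 2112
r = 102 / √(128 × 2112) = 102 / 519.9385 ≈ 0.196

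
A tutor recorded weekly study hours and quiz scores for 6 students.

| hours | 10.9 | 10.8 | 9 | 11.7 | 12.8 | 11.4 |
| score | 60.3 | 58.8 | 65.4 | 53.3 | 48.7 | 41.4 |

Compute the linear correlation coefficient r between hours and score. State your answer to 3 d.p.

n = 6, Σx = 66.6, Σy = 327.9, Σx² = 747.14, Σy² = 18297.23, Σxy = 3599.84
nΣxy − ΣxΣy = 21599.04 − 21838.14 = -239.1
nΣx² − (Σx)² = 4482.84 − 4435.56 = 47.28; nΣy² − (Σy)² = 109783.38 − 107518.41 = 2264.97
r = -239.1 / √(47.28 × 2264.97) = -239.1 / 327.2427 ≈ -0.731

-0.731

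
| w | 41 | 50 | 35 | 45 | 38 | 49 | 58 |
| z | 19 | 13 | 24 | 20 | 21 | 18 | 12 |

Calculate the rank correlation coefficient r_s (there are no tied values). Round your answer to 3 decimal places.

-0.964

Rank w: 3, 6, 1, 4, 2, 5, 7
Rank z: 4, 2, 7, 5, 6, 3, 1
d = rank(w) − rank(z): -1, 4, -6, -1, -4, 2, 6; Σd² = 110
ρ = 1 − 6Σd² / [n(n²−1)] = 1 − 6×110 / (7×48) = 1 − 660/336 ≈ -0.964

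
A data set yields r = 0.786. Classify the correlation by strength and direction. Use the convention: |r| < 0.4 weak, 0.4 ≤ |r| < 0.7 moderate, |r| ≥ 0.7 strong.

strong positive

r = 0.786 > 0 so the relationship is positive.
|r| = 0.786, which falls in the strong range.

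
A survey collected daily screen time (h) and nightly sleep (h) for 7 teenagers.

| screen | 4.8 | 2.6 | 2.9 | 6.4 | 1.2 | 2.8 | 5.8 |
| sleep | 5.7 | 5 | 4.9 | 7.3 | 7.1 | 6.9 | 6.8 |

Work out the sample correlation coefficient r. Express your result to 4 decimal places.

n = 7, Σx = 26.5, Σy = 43.7, Σx² = 122.09, Σy² = 279.05, Σxy = 168.57
nΣxy − ΣxΣy = 1179.99 − 1158.05 = 21.94
nΣx² − (Σx)² = 854.63 − 702.25 = 152.38; nΣy² − (Σy)² = 1953.35 − 1909.69 = 43.66
r = 21.94 / √(152.38 × 43.66) = 21.94 / 81.5654 ≈ 0.2690

0.2690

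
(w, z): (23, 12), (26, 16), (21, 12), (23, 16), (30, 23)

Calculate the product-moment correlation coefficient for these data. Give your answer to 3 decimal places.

n = 5, Σw = 123, Σz = 79, Σw² = 3075, Σz² = 1329, Σwz = 2002
nΣwz − ΣwΣz = 10010 − 9717 = 293
nΣw² − (Σw)² = 15375 − 15129 = 246; nΣz² − (Σz)² = 6645 − 6241 = 404
r = 293 / √(246 × 404) = 293 / 315.2523 ≈ 0.929

0.929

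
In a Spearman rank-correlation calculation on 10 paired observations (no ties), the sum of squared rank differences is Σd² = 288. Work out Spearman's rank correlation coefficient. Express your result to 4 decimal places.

ρ = 1 − 6Σd² / [n(n²−1)] = 1 − 6×288 / (10×99)
  = 1 − 1728/990 = 1 − 1.74545 ≈ -0.7455

-0.7455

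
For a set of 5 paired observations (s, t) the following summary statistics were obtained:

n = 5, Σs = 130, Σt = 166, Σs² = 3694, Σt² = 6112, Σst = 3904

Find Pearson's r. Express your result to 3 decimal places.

r = (nΣst − ΣsΣt) / √[(nΣs² − (Σs)²)(nΣt² − (Σt)²)]
Numerator: 5×3904 − 130×166 = -2060
Denominator: √[(18470 − 16900)(30560 − 27556)] = √[1570 × 3004] = 2171.6998
r = -2060 / 2171.6998 ≈ -0.949

-0.949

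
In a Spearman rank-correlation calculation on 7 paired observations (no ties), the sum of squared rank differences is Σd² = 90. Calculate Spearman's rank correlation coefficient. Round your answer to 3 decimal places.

ρ = 1 − 6Σd² / [n(n²−1)] = 1 − 6×90 / (7×48)
  = 1 − 540/336 = 1 − 1.6071 ≈ -0.607

-0.607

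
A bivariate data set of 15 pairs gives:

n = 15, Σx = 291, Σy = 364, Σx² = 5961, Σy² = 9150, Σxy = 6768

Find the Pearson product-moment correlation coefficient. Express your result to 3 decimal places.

-0.928

r = (nΣxy − ΣxΣy) / √[(nΣx² − (Σx)²)(nΣy² − (Σy)²)]
Numerator: 15×6768 − 291×364 = -4404
Denominator: √[(89415 − 84681)(137250 − 132496)] = √[4734 × 4754] = 4743.9895
r = -4404 / 4743.9895 ≈ -0.928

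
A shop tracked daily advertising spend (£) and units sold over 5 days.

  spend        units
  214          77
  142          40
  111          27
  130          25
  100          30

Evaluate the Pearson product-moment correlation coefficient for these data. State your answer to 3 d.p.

n = 5, Σx = 697, Σy = 199, Σx² = 105181, Σy² = 9783, Σxy = 31405
nΣxy − ΣxΣy = 157025 − 138703 = 18322
nΣx² − (Σx)² = 525905 − 485809 = 40096; nΣy² − (Σy)² = 48915 − 39601 = 9314
r = 18322 / √(40096 × 9314) = 18322 / 19324.9617 ≈ 0.948

0.948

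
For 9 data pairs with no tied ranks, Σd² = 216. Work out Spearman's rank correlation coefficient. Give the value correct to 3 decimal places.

ρ = 1 − 6Σd² / [n(n²−1)] = 1 − 6×216 / (9×80)
  = 1 − 1296/720 = 1 − 1.8000 ≈ -0.800

-0.800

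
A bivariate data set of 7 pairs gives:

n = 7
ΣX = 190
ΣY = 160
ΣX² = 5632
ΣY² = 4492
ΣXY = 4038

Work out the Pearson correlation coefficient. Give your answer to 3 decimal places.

r = (nΣXY − ΣXΣY) / √[(nΣX² − (ΣX)²)(nΣY² − (ΣY)²)]
Numerator: 7×4038 − 190×160 = -2134
Denominator: √[(39424 − 36100)(31444 − 25600)] = √[3324 × 5844] = 4407.4319
r = -2134 / 4407.4319 ≈ -0.484

-0.484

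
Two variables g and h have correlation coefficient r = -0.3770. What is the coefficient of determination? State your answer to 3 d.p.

0.142

r² = (-0.3770)² = 0.142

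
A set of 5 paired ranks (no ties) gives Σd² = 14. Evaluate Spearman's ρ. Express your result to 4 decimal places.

0.3000

ρ = 1 − 6Σd² / [n(n²−1)] = 1 − 6×14 / (5×24)
  = 1 − 84/120 = 1 − 0.70000 ≈ 0.3000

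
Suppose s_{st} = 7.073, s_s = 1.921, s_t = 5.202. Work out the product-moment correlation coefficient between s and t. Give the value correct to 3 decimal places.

r = Cov(s,t) / (s_s · s_t) = 7.073 / (1.921 × 5.202)
  = 7.073 / 9.9930 ≈ 0.708

0.708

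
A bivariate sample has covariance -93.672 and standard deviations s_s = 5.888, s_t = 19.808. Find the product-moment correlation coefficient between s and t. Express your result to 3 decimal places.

-0.803

r = Cov(s,t) / (s_s · s_t) = -93.672 / (5.888 × 19.808)
  = -93.672 / 116.6295 ≈ -0.803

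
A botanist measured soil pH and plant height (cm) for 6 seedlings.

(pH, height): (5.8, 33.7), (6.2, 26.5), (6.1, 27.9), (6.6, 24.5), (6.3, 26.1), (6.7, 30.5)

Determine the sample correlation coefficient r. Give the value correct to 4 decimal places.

n = 6, Σx = 37.7, Σy = 169.2, Σx² = 237.43, Σy² = 4828.06, Σxy = 1060.43
nΣxy − ΣxΣy = 6362.58 − 6378.84 = -16.26
nΣx² − (Σx)² = 1424.58 − 1421.29 = 3.29; nΣy² − (Σy)² = 28968.36 − 28628.64 = 339.72
r = -16.26 / √(3.29 × 339.72) = -16.26 / 33.4317 ≈ -0.4864

-0.4864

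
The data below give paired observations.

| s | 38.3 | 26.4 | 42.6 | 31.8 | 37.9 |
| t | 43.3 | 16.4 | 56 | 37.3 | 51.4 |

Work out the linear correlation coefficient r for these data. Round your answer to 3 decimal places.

n = 5, Σs = 177, Σt = 204.4, Σs² = 6426.26, Σt² = 9313.1, Σst = 7611.15
nΣst − ΣsΣt = 38055.75 − 36178.8 = 1876.95
nΣs² − (Σs)² = 32131.3 − 31329 = 802.3; nΣt² − (Σt)² = 46565.5 − 41779.36 = 4786.14
r = 1876.95 / √(802.3 × 4786.14) = 1876.95 / 1959.5714 ≈ 0.958

0.958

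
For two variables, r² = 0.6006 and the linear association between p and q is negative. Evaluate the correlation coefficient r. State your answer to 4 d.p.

|r| = √0.6006 = 0.7750
The association is negative, so r = −0.7750.

-0.7750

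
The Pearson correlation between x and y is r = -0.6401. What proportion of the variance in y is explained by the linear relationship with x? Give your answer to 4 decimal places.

0.4097

r² = (-0.6401)² = 0.4097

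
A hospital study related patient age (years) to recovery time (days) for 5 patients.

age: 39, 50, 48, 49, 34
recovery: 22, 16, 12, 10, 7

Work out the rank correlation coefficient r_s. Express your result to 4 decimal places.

0.3000

Rank age: 2, 5, 3, 4, 1
Rank recovery: 5, 4, 3, 2, 1
d = rank(age) − rank(recovery): -3, 1, 0, 2, 0; Σd² = 14
ρ = 1 − 6Σd² / [n(n²−1)] = 1 − 6×14 / (5×24) = 1 − 84/120 ≈ 0.3000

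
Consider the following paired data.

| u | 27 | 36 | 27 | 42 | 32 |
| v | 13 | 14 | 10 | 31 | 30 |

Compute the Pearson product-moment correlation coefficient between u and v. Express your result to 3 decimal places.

n = 5, Σu = 164, Σv = 98, Σu² = 5542, Σv² = 2326, Σuv = 3387
nΣuv − ΣuΣv = 16935 − 16072 = 863
nΣu² − (Σu)² = 27710 − 26896 = 814; nΣv² − (Σv)² = 11630 − 9604 = 2026
r = 863 / √(814 × 2026) = 863 / 1284.1978 ≈ 0.672

0.672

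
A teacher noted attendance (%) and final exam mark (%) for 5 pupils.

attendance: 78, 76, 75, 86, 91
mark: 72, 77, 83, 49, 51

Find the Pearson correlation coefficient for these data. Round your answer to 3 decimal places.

n = 5, Σx = 406, Σy = 332, Σx² = 33162, Σy² = 23004, Σxy = 26548
nΣxy − ΣxΣy = 132740 − 134792 = -2052
nΣx² − (Σx)² = 165810 − 164836 = 974; nΣy² − (Σy)² = 115020 − 110224 = 4796
r = -2052 / √(974 × 4796) = -2052 / 2161.3200 ≈ -0.949

-0.949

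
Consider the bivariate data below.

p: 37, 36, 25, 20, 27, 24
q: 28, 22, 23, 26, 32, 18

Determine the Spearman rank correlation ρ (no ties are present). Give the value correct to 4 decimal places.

Rank p: 6, 5, 3, 1, 4, 2
Rank q: 5, 2, 3, 4, 6, 1
d = rank(p) − rank(q): 1, 3, 0, -3, -2, 1; Σd² = 24
ρ = 1 − 6Σd² / [n(n²−1)] = 1 − 6×24 / (6×35) = 1 − 144/210 ≈ 0.3143

0.3143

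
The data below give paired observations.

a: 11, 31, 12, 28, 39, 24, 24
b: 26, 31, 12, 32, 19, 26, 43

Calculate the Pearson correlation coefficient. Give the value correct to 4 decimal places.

n = 7, Σa = 169, Σb = 189, Σa² = 4683, Σb² = 5691, Σab = 4684
nΣab − ΣaΣb = 32788 − 31941 = 847
nΣa² − (Σa)² = 32781 − 28561 = 4220; nΣb² − (Σb)² = 39837 − 35721 = 4116
r = 847 / √(4220 × 4116) = 847 / 4167.6756 ≈ 0.2032

0.2032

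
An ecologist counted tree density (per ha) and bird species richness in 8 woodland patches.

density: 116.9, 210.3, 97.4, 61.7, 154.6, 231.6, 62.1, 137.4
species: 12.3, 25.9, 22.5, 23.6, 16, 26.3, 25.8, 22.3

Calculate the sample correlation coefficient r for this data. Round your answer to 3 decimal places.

0.158

n = 8, Σx = 1072, Σy = 174.7, Σx² = 171460.24, Σy² = 3995.93, Σxy = 23763.14
nΣxy − ΣxΣy = 190105.12 − 187278.4 = 2826.72
nΣx² − (Σx)² = 1371681.92 − 1149184 = 222497.92; nΣy² − (Σy)² = 31967.44 − 30520.09 = 1447.35
r = 2826.72 / √(222497.92 × 1447.35) = 2826.72 / 17945.2602 ≈ 0.158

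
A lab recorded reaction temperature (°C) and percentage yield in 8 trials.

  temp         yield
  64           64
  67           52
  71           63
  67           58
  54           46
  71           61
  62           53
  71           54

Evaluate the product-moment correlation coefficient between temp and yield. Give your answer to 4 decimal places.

0.6447

n = 8, Σx = 527, Σy = 451, Σx² = 34957, Σy² = 25695, Σxy = 29874
nΣxy − ΣxΣy = 238992 − 237677 = 1315
nΣx² − (Σx)² = 279656 − 277729 = 1927; nΣy² − (Σy)² = 205560 − 203401 = 2159
r = 1315 / √(1927 × 2159) = 1315 / 2039.7041 ≈ 0.6447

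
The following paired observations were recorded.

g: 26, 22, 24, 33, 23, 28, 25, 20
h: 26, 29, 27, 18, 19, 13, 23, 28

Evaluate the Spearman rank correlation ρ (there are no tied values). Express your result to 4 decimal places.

-0.7857

Rank g: 6, 2, 4, 8, 3, 7, 5, 1
Rank h: 5, 8, 6, 2, 3, 1, 4, 7
d = rank(g) − rank(h): 1, -6, -2, 6, 0, 6, 1, -6; Σd² = 150
ρ = 1 − 6Σd² / [n(n²−1)] = 1 − 6×150 / (8×63) = 1 − 900/504 ≈ -0.7857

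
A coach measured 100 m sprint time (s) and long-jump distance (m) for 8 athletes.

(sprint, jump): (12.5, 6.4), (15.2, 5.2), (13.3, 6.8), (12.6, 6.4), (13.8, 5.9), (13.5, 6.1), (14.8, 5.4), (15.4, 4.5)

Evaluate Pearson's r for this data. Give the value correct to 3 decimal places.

-0.908

n = 8, Σx = 111.1, Σy = 46.7, Σx² = 1551.83, Σy² = 276.63, Σxy = 643.11
nΣxy − ΣxΣy = 5144.88 − 5188.37 = -43.49
nΣx² − (Σx)² = 12414.64 − 12343.21 = 71.43; nΣy² − (Σy)² = 2213.04 − 2180.89 = 32.15
r = -43.49 / √(71.43 × 32.15) = -43.49 / 47.9215 ≈ -0.908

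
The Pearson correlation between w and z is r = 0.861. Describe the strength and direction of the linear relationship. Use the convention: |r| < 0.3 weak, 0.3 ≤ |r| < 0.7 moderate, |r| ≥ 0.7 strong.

r = 0.861 > 0 so the relationship is positive.
|r| = 0.861, which falls in the strong range.

strong positive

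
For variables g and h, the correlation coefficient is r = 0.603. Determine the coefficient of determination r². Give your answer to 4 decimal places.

0.3636

r² = (0.603)² = 0.3636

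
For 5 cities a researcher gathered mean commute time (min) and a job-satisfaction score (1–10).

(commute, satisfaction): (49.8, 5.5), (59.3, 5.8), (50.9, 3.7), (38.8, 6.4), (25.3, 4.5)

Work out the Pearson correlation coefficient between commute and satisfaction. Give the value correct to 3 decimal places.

0.133

n = 5, Σx = 224.1, Σy = 25.9, Σx² = 10732.87, Σy² = 138.79, Σxy = 1168.34
nΣxy − ΣxΣy = 5841.7 − 5804.19 = 37.51
nΣx² − (Σx)² = 53664.35 − 50220.81 = 3443.54; nΣy² − (Σy)² = 693.95 − 670.81 = 23.14
r = 37.51 / √(3443.54 × 23.14) = 37.51 / 282.2827 ≈ 0.133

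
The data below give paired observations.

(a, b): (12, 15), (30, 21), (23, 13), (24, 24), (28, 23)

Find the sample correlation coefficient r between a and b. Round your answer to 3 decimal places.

n = 5, Σa = 117, Σb = 96, Σa² = 2933, Σb² = 1940, Σab = 2329
nΣab − ΣaΣb = 11645 − 11232 = 413
nΣa² − (Σa)² = 14665 − 13689 = 976; nΣb² − (Σb)² = 9700 − 9216 = 484
r = 413 / √(976 × 484) = 413 / 687.3020 ≈ 0.601

0.601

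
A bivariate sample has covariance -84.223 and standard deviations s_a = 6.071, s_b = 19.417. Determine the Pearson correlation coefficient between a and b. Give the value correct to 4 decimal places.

-0.7145

r = Cov(a,b) / (s_a · s_b) = -84.223 / (6.071 × 19.417)
  = -84.223 / 117.8806 ≈ -0.7145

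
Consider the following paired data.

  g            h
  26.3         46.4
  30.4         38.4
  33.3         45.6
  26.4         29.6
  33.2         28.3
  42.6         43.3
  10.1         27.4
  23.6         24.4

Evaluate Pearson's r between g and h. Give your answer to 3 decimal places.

0.544

n = 8, Σg = 225.9, Σh = 283.4, Σg² = 6997.67, Σh² = 10604.94, Σgh = 8324.32
nΣgh − ΣgΣh = 66594.56 − 64020.06 = 2574.5
nΣg² − (Σg)² = 55981.36 − 51030.81 = 4950.55; nΣh² − (Σh)² = 84839.52 − 80315.56 = 4523.96
r = 2574.5 / √(4950.55 × 4523.96) = 2574.5 / 4732.4508 ≈ 0.544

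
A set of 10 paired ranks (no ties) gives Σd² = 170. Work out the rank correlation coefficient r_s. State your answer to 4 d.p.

ρ = 1 − 6Σd² / [n(n²−1)] = 1 − 6×170 / (10×99)
  = 1 − 1020/990 = 1 − 1.03030 ≈ -0.0303

-0.0303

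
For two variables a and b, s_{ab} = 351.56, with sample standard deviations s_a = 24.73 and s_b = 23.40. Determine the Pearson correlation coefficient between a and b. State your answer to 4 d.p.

0.6075

r = Cov(a,b) / (s_a · s_b) = 351.56 / (24.73 × 23.40)
  = 351.56 / 578.6820 ≈ 0.6075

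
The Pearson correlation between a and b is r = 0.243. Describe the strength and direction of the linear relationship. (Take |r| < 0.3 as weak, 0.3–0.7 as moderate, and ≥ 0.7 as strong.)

r = 0.243 > 0 so the relationship is positive.
|r| = 0.243, which falls in the weak range.

weak positive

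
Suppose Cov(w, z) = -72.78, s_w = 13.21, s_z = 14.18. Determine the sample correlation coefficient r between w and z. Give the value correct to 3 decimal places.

-0.389

r = Cov(w,z) / (s_w · s_z) = -72.78 / (13.21 × 14.18)
  = -72.78 / 187.3178 ≈ -0.389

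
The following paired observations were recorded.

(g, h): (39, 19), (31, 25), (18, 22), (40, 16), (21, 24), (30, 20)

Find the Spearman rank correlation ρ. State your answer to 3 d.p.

Rank g: 5, 4, 1, 6, 2, 3
Rank h: 2, 6, 4, 1, 5, 3
d = rank(g) − rank(h): 3, -2, -3, 5, -3, 0; Σd² = 56
ρ = 1 − 6Σd² / [n(n²−1)] = 1 − 6×56 / (6×35) = 1 − 336/210 ≈ -0.600

-0.600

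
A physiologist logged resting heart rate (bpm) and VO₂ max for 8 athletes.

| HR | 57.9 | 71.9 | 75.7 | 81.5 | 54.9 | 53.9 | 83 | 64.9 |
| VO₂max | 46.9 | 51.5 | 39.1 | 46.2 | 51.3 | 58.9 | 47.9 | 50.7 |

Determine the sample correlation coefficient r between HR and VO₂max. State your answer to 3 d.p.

-0.591

n = 8, Σx = 543.7, Σy = 392.5, Σx² = 37914.99, Σy² = 19480.91, Σxy = 26400.74
nΣxy − ΣxΣy = 211205.92 − 213402.25 = -2196.33
nΣx² − (Σx)² = 303319.92 − 295609.69 = 7710.23; nΣy² − (Σy)² = 155847.28 − 154056.25 = 1791.03
r = -2196.33 / √(7710.23 × 1791.03) = -2196.33 / 3716.0804 ≈ -0.591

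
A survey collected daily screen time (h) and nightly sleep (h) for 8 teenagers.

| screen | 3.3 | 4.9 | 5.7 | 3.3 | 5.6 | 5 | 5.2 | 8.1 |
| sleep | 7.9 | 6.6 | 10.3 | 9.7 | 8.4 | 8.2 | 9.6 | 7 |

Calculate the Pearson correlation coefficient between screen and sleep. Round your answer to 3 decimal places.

n = 8, Σx = 41.1, Σy = 67.7, Σx² = 227.29, Σy² = 585.11, Σxy = 343.79
nΣxy − ΣxΣy = 2750.32 − 2782.47 = -32.15
nΣx² − (Σx)² = 1818.32 − 1689.21 = 129.11; nΣy² − (Σy)² = 4680.88 − 4583.29 = 97.59
r = -32.15 / √(129.11 × 97.59) = -32.15 / 112.2490 ≈ -0.286

-0.286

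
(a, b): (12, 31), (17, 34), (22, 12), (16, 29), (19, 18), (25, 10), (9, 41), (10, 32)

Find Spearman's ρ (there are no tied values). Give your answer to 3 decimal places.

Rank a: 3, 5, 7, 4, 6, 8, 1, 2
Rank b: 5, 7, 2, 4, 3, 1, 8, 6
d = rank(a) − rank(b): -2, -2, 5, 0, 3, 7, -7, -4; Σd² = 156
ρ = 1 − 6Σd² / [n(n²−1)] = 1 − 6×156 / (8×63) = 1 − 936/504 ≈ -0.857

-0.857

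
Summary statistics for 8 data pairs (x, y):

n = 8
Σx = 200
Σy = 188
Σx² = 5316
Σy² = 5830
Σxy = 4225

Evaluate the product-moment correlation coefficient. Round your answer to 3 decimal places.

r = (nΣxy − ΣxΣy) / √[(nΣx² − (Σx)²)(nΣy² − (Σy)²)]
Numerator: 8×4225 − 200×188 = -3800
Denominator: √[(42528 − 40000)(46640 − 35344)] = √[2528 × 11296] = 5343.8084
r = -3800 / 5343.8084 ≈ -0.711

-0.711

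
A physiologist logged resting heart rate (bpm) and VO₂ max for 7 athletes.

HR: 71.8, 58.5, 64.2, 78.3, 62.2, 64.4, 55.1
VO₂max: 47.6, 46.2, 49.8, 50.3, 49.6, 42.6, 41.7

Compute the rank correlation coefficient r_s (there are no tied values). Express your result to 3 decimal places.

Rank HR: 6, 2, 4, 7, 3, 5, 1
Rank VO₂max: 4, 3, 6, 7, 5, 2, 1
d = rank(HR) − rank(VO₂max): 2, -1, -2, 0, -2, 3, 0; Σd² = 22
ρ = 1 − 6Σd² / [n(n²−1)] = 1 − 6×22 / (7×48) = 1 − 132/336 ≈ 0.607

0.607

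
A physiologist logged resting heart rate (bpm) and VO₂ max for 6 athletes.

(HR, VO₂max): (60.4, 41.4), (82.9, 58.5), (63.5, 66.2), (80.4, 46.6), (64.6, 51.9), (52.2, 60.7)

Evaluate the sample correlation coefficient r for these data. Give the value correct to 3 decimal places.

n = 6, Σx = 404, Σy = 325.3, Σx² = 27914.98, Σy² = 18068.31, Σxy = 21821.83
nΣxy − ΣxΣy = 130930.98 − 131421.2 = -490.22
nΣx² − (Σx)² = 167489.88 − 163216 = 4273.88; nΣy² − (Σy)² = 108409.86 − 105820.09 = 2589.77
r = -490.22 / √(4273.88 × 2589.77) = -490.22 / 3326.9154 ≈ -0.147

-0.147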